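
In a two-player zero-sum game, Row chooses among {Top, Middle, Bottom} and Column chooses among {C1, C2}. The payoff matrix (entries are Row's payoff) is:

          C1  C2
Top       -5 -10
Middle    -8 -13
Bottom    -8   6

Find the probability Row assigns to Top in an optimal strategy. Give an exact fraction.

14/19

Row minima: Top → -10, Middle → -13, Bottom → -8; maximin = -8.
Column maxima: C1 → -5, C2 → 6; minimax = -5.
-8 ≠ -5, so there is no saddle point; optimal play is mixed.
Middle is strictly dominated by Top, so Row never plays it.
On the remaining 2×2 (Top, Bottom vs C1, C2):
Let Row play Top with probability p. Expected payoff against C1: (-5)p + (-8)(1−p) = 3p − 8; against C2: (-10)p + 6(1−p) = −16p + 6.
Setting these equal: 3p − 8 = −16p + 6 ⇒ 19p = 14 ⇒ p = 14/19, and the value is (3)·(14/19) − 8 = -110/19.
For Column: with q = P(C1), equating Top's and Bottom's payoffs gives 5q − 10 = −14q + 6 ⇒ q = 16/19.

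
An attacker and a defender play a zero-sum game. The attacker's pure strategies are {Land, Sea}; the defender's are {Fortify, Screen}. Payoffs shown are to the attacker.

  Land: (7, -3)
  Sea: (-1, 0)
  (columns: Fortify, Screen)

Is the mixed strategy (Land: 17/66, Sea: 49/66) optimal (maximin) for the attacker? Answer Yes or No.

No

Against Fortify this mix gives (17/66)·7 + (49/66)·(-1) = 35/33.
Against Screen this mix gives (17/66)·(-3) + (49/66)·0 = -17/22.
The defender will play Screen, holding the attacker to -17/22. Shifting weight toward the row that does better against Screen would raise this floor (the equalizing mix achieves -3/11 against both Screen and Fortify), so the proposed strategy is not optimal.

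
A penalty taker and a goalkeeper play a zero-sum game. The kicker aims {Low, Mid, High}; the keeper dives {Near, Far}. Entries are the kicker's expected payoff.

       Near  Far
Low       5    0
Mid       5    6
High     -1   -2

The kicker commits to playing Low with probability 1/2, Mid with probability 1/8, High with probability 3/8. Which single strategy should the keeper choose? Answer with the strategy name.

Far

If the keeper plays Near, the kicker's expected payoff is (1/2)·5 + (1/8)·5 + (3/8)·(-1) = 11/4.
If the keeper plays Far, the kicker's expected payoff is (1/2)·0 + (1/8)·6 + (3/8)·(-2) = 0.
The keeper minimizes the kicker's payoff; the smallest is 0, so the best response is Far.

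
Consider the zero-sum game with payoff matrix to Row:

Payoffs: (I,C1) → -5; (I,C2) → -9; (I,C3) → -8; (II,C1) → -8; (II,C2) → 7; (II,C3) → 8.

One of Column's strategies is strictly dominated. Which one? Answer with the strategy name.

C2 holds Row's payoff strictly below C3 in every row: -9 < -8, 7 < 8.
So C3 is strictly dominated for Column.

C3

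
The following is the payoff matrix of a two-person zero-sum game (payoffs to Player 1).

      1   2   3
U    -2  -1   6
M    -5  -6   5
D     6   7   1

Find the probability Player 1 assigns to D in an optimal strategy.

Row minima: U → -2, M → -6, D → 1; maximin = 1.
Column maxima: 1 → 6, 2 → 7, 3 → 6; minimax = 6.
1 ≠ 6, so there is no saddle point; optimal play is mixed.
M is strictly dominated by U, so Player 1 never plays it.
With M eliminated, 2 is strictly dominated by 1 (it gives Player 1 strictly more in every remaining row), so Player 2 never plays it.
On the remaining 2×2 (U, D vs 1, 3):
Let Player 1 play U with probability p. Expected payoff against 1: (-2)p + 6(1−p) = −8p + 6; against 3: 6p + 1(1−p) = 5p + 1.
Setting these equal: −8p + 6 = 5p + 1 ⇒ −13p = -5 ⇒ p = 5/13, and the value is (-8)·(5/13) + 6 = 38/13.
For Player 2: with q = P(1), equating U's and D's payoffs gives −8q + 6 = 5q + 1 ⇒ q = 5/13.

8/13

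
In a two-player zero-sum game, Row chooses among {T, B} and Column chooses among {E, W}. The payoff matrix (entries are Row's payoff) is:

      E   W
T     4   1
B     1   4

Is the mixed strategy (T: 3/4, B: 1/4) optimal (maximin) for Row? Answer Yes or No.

Against E this mix gives (3/4)·4 + (1/4)·1 = 13/4.
Against W this mix gives (3/4)·1 + (1/4)·4 = 7/4.
Column will play W, holding Row to 7/4. Shifting weight toward the row that does better against W would raise this floor (the equalizing mix achieves 5/2 against both W and E), so the proposed strategy is not optimal.

No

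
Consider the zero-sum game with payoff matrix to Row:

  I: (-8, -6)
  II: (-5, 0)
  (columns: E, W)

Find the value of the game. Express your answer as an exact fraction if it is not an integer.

Row minima: I → -8, II → -5; maximin = -5.
Column maxima: E → -5, W → 0; minimax = -5.
Since maximin = minimax = -5, there is a saddle point and the value is -5.

-5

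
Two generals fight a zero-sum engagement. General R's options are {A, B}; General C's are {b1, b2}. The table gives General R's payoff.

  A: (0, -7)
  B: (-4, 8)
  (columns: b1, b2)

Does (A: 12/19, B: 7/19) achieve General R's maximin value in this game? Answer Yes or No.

Against b1 this mix gives (12/19)·0 + (7/19)·(-4) = -28/19.
Against b2 this mix gives (12/19)·(-7) + (7/19)·8 = -28/19.
All of General C's active replies (b1, b2) yield -28/19, and no column does worse for General R. The mix makes General C indifferent and guarantees -28/19, so it is optimal.

Yes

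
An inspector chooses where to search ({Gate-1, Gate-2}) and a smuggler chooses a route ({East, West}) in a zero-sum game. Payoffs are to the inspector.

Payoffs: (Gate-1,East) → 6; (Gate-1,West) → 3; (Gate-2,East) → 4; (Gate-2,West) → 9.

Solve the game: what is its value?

Row minima: Gate-1 → 3, Gate-2 → 4; maximin = 4.
Column maxima: East → 6, West → 9; minimax = 6.
4 ≠ 6, so there is no saddle point; optimal play is mixed.
Let the inspector play Gate-1 with probability p. Expected payoff against East: 6p + 4(1−p) = 2p + 4; against West: 3p + 9(1−p) = −6p + 9.
Setting these equal: 2p + 4 = −6p + 9 ⇒ 8p = 5 ⇒ p = 5/8, and the value is (2)·(5/8) + 4 = 21/4.
For the smuggler: with q = P(East), equating Gate-1's and Gate-2's payoffs gives 3q + 3 = −5q + 9 ⇒ q = 3/4.

21/4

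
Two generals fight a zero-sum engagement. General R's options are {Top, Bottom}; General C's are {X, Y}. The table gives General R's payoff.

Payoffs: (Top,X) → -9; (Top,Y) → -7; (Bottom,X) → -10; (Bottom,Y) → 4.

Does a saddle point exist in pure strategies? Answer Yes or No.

Yes

Row minima: Top → -9, Bottom → -10; maximin = -9.
Column maxima: X → -9, Y → 4; minimax = -9.
maximin = minimax = -9, so a saddle point exists.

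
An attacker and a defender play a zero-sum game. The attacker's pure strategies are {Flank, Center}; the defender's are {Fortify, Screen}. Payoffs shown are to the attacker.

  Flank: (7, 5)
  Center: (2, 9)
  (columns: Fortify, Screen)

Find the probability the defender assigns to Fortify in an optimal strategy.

Row minima: Flank → 5, Center → 2; maximin = 5.
Column maxima: Fortify → 7, Screen → 9; minimax = 7.
5 ≠ 7, so there is no saddle point; optimal play is mixed.
Let the attacker play Flank with probability p. Expected payoff against Fortify: 7p + 2(1−p) = 5p + 2; against Screen: 5p + 9(1−p) = −4p + 9.
Setting these equal: 5p + 2 = −4p + 9 ⇒ 9p = 7 ⇒ p = 7/9, and the value is (5)·(7/9) + 2 = 53/9.
For the defender: with q = P(Fortify), equating Flank's and Center's payoffs gives 2q + 5 = −7q + 9 ⇒ q = 4/9.

4/9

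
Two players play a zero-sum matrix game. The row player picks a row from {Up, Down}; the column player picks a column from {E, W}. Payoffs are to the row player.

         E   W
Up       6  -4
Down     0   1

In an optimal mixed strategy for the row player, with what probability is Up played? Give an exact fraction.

1/11

Row minima: Up → -4, Down → 0; maximin = 0.
Column maxima: E → 6, W → 1; minimax = 1.
0 ≠ 1, so there is no saddle point; optimal play is mixed.
Let the row player play Up with probability p. Expected payoff against E: 6p + 0(1−p) = 6p; against W: (-4)p + 1(1−p) = −5p + 1.
Setting these equal: 6p = −5p + 1 ⇒ 11p = 1 ⇒ p = 1/11, and the value is (6)·(1/11) = 6/11.
For the column player: with q = P(E), equating Up's and Down's payoffs gives 10q − 4 = −q + 1 ⇒ q = 5/11.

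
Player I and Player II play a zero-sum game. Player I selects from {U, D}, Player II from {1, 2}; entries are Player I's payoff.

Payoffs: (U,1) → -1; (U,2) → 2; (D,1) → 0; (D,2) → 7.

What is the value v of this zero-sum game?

Row minima: U → -1, D → 0; maximin = 0.
Column maxima: 1 → 0, 2 → 7; minimax = 0.
Since maximin = minimax = 0, there is a saddle point and the value is 0.

0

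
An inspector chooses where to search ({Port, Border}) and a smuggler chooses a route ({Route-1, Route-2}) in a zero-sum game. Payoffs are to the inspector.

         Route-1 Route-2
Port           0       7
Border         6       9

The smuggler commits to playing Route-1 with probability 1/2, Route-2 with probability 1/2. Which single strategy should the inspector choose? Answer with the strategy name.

Border

Expected payoff of Port: (1/2)·0 + (1/2)·7 = 7/2.
Expected payoff of Border: (1/2)·6 + (1/2)·9 = 15/2.
The largest is 15/2, so the inspector's best response is Border.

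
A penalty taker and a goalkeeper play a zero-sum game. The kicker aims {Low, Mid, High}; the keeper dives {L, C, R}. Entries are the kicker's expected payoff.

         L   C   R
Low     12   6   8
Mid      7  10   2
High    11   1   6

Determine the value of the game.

Row minima: Low → 6, Mid → 2, High → 1; maximin = 6.
Column maxima: L → 12, C → 10, R → 8; minimax = 8.
6 ≠ 8, so there is no saddle point; optimal play is mixed.
High is strictly dominated by Low, so the kicker never plays it.
L is strictly dominated by R (it gives the kicker strictly more in every row), so the keeper never plays it.
On the remaining 2×2 (Low, Mid vs C, R):
Let the kicker play Low with probability p. Expected payoff against C: 6p + 10(1−p) = −4p + 10; against R: 8p + 2(1−p) = 6p + 2.
Setting these equal: −4p + 10 = 6p + 2 ⇒ −10p = -8 ⇒ p = 4/5, and the value is (-4)·(4/5) + 10 = 34/5.
For the keeper: with q = P(C), equating Low's and Mid's payoffs gives −2q + 8 = 8q + 2 ⇒ q = 3/5.

34/5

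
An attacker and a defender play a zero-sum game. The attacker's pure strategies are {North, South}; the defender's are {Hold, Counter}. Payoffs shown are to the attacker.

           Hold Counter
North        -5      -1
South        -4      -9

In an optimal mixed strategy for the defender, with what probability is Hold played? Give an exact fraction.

Row minima: North → -5, South → -9; maximin = -5.
Column maxima: Hold → -4, Counter → -1; minimax = -4.
-5 ≠ -4, so there is no saddle point; optimal play is mixed.
Let the attacker play North with probability p. Expected payoff against Hold: (-5)p + (-4)(1−p) = −p − 4; against Counter: (-1)p + (-9)(1−p) = 8p − 9.
Setting these equal: −p − 4 = 8p − 9 ⇒ −9p = -5 ⇒ p = 5/9, and the value is (-1)·(5/9) − 4 = -41/9.
For the defender: with q = P(Hold), equating North's and South's payoffs gives −4q − 1 = 5q − 9 ⇒ q = 8/9.

8/9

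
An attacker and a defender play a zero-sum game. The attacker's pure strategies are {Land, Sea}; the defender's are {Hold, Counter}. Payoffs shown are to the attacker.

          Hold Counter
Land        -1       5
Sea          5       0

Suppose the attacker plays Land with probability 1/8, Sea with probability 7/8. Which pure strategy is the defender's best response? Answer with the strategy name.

If the defender plays Hold, the attacker's expected payoff is (1/8)·(-1) + (7/8)·5 = 17/4.
If the defender plays Counter, the attacker's expected payoff is (1/8)·5 + (7/8)·0 = 5/8.
The defender minimizes the attacker's payoff; the smallest is 5/8, so the best response is Counter.

Counter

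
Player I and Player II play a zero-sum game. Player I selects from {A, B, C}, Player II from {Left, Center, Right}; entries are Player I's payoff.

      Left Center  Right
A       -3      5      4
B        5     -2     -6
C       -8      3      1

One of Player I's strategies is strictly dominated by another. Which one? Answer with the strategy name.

A gives a strictly higher payoff than C against every column: -3 > -8, 5 > 3, 4 > 1.
So C is strictly dominated and Player I never plays it.

C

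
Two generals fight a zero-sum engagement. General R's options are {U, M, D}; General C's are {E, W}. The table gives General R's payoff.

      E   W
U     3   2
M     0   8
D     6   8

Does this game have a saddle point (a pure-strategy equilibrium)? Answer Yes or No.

Row minima: U → 2, M → 0, D → 6; maximin = 6.
Column maxima: E → 6, W → 8; minimax = 6.
maximin = minimax = 6, so a saddle point exists.

Yes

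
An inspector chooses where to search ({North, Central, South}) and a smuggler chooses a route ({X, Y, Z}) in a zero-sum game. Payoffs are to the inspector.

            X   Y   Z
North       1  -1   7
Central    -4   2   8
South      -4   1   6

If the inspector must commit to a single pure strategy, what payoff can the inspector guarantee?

Row minima: North → -1, Central → -4, South → -4.
The best of these is -1.

-1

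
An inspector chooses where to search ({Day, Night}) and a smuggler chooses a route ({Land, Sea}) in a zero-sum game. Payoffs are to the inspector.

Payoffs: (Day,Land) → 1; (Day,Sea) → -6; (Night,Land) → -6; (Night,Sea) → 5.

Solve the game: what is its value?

-31/18

Row minima: Day → -6, Night → -6; maximin = -6.
Column maxima: Land → 1, Sea → 5; minimax = 1.
-6 ≠ 1, so there is no saddle point; optimal play is mixed.
Let the inspector play Day with probability p. Expected payoff against Land: 1p + (-6)(1−p) = 7p − 6; against Sea: (-6)p + 5(1−p) = −11p + 5.
Setting these equal: 7p − 6 = −11p + 5 ⇒ 18p = 11 ⇒ p = 11/18, and the value is (7)·(11/18) − 6 = -31/18.
For the smuggler: with q = P(Land), equating Day's and Night's payoffs gives 7q − 6 = −11q + 5 ⇒ q = 11/18.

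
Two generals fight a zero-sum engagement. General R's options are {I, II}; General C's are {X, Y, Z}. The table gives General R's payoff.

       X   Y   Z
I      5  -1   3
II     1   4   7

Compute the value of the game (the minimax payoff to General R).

Row minima: I → -1, II → 1; maximin = 1.
Column maxima: X → 5, Y → 4, Z → 7; minimax = 4.
1 ≠ 4, so there is no saddle point; optimal play is mixed.
Z is strictly dominated by Y (it gives General R strictly more in every row), so General C never plays it.
On the remaining 2×2 (I, II vs X, Y):
Let General R play I with probability p. Expected payoff against X: 5p + 1(1−p) = 4p + 1; against Y: (-1)p + 4(1−p) = −5p + 4.
Setting these equal: 4p + 1 = −5p + 4 ⇒ 9p = 3 ⇒ p = 1/3, and the value is (4)·(1/3) + 1 = 7/3.
For General C: with q = P(X), equating I's and II's payoffs gives 6q − 1 = −3q + 4 ⇒ q = 5/9.

7/3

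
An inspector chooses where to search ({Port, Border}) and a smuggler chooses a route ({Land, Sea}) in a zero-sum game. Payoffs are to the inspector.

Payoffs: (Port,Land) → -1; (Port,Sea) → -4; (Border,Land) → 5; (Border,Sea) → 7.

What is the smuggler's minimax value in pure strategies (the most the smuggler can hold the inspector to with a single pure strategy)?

Column maxima: Land → 5, Sea → 7.
The smallest of these is 5.

5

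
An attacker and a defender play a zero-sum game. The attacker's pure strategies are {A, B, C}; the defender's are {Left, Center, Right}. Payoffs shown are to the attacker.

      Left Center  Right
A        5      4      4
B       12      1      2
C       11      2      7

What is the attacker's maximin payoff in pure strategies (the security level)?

Row minima: A → 4, B → 1, C → 2.
The best of these is 4.

4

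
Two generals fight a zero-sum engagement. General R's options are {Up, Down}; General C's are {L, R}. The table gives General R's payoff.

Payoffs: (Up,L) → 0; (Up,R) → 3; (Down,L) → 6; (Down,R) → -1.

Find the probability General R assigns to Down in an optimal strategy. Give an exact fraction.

3/10

Row minima: Up → 0, Down → -1; maximin = 0.
Column maxima: L → 6, R → 3; minimax = 3.
0 ≠ 3, so there is no saddle point; optimal play is mixed.
Let General R play Up with probability p. Expected payoff against L: 0p + 6(1−p) = −6p + 6; against R: 3p + (-1)(1−p) = 4p − 1.
Setting these equal: −6p + 6 = 4p − 1 ⇒ −10p = -7 ⇒ p = 7/10, and the value is (-6)·(7/10) + 6 = 9/5.
For General C: with q = P(L), equating Up's and Down's payoffs gives −3q + 3 = 7q − 1 ⇒ q = 2/5.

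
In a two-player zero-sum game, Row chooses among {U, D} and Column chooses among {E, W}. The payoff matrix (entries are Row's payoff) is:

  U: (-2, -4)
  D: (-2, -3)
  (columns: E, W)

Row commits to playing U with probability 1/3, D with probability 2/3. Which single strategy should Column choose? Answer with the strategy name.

If Column plays E, Row's expected payoff is (1/3)·(-2) + (2/3)·(-2) = -2.
If Column plays W, Row's expected payoff is (1/3)·(-4) + (2/3)·(-3) = -10/3.
Column minimizes Row's payoff; the smallest is -10/3, so the best response is W.

W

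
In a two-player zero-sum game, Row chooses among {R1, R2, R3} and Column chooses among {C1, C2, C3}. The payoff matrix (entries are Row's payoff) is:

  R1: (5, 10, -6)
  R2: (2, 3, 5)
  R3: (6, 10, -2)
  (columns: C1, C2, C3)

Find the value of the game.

34/11

Row minima: R1 → -6, R2 → 2, R3 → -2; maximin = 2.
Column maxima: C1 → 6, C2 → 10, C3 → 5; minimax = 5.
2 ≠ 5, so there is no saddle point; optimal play is mixed.
C2 is strictly dominated by C1 (it gives Row strictly more in every row), so Column never plays it.
With C2 eliminated, R1 is strictly dominated by R3 (R3 gives Row strictly more in every remaining column), so Row never plays it.
On the remaining 2×2 (R2, R3 vs C1, C3):
Let Row play R2 with probability p. Expected payoff against C1: 2p + 6(1−p) = −4p + 6; against C3: 5p + (-2)(1−p) = 7p − 2.
Setting these equal: −4p + 6 = 7p − 2 ⇒ −11p = -8 ⇒ p = 8/11, and the value is (-4)·(8/11) + 6 = 34/11.
For Column: with q = P(C1), equating R2's and R3's payoffs gives −3q + 5 = 8q − 2 ⇒ q = 7/11.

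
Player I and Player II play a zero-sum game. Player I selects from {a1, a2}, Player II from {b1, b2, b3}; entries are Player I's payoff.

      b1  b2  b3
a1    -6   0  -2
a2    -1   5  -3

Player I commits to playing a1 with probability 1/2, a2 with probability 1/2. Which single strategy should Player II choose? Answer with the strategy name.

b1

If Player II plays b1, Player I's expected payoff is (1/2)·(-6) + (1/2)·(-1) = -7/2.
If Player II plays b2, Player I's expected payoff is (1/2)·0 + (1/2)·5 = 5/2.
If Player II plays b3, Player I's expected payoff is (1/2)·(-2) + (1/2)·(-3) = -5/2.
Player II minimizes Player I's payoff; the smallest is -7/2, so the best response is b1.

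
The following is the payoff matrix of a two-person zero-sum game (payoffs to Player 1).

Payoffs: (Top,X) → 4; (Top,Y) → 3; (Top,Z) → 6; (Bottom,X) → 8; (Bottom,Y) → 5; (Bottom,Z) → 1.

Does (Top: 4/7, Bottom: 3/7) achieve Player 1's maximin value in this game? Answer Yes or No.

Yes

Against X this mix gives (4/7)·4 + (3/7)·8 = 40/7.
Against Y this mix gives (4/7)·3 + (3/7)·5 = 27/7.
Against Z this mix gives (4/7)·6 + (3/7)·1 = 27/7.
All of Player 2's active replies (Y, Z) yield 27/7, and no column does worse for Player 1. The mix makes Player 2 indifferent and guarantees 27/7, so it is optimal.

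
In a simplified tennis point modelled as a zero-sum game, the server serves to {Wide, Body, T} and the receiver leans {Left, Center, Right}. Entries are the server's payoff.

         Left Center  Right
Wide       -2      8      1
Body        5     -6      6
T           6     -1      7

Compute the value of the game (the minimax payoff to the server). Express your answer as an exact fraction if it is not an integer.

46/17

Row minima: Wide → -2, Body → -6, T → -1; maximin = -1.
Column maxima: Left → 6, Center → 8, Right → 7; minimax = 6.
-1 ≠ 6, so there is no saddle point; optimal play is mixed.
Body is strictly dominated by T, so the server never plays it.
Right is strictly dominated by Left (it gives the server strictly more in every row), so the receiver never plays it.
On the remaining 2×2 (Wide, T vs Left, Center):
Let the server play Wide with probability p. Expected payoff against Left: (-2)p + 6(1−p) = −8p + 6; against Center: 8p + (-1)(1−p) = 9p − 1.
Setting these equal: −8p + 6 = 9p − 1 ⇒ −17p = -7 ⇒ p = 7/17, and the value is (-8)·(7/17) + 6 = 46/17.
For the receiver: with q = P(Left), equating Wide's and T's payoffs gives −10q + 8 = 7q − 1 ⇒ q = 9/17.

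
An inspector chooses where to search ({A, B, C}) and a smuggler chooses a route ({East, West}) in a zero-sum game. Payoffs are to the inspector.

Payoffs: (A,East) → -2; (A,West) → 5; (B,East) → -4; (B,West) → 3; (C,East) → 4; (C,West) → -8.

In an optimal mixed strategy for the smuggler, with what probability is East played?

Row minima: A → -2, B → -4, C → -8; maximin = -2.
Column maxima: East → 4, West → 5; minimax = 4.
-2 ≠ 4, so there is no saddle point; optimal play is mixed.
B is strictly dominated by A, so the inspector never plays it.
On the remaining 2×2 (A, C vs East, West):
Let the inspector play A with probability p. Expected payoff against East: (-2)p + 4(1−p) = −6p + 4; against West: 5p + (-8)(1−p) = 13p − 8.
Setting these equal: −6p + 4 = 13p − 8 ⇒ −19p = -12 ⇒ p = 12/19, and the value is (-6)·(12/19) + 4 = 4/19.
For the smuggler: with q = P(East), equating A's and C's payoffs gives −7q + 5 = 12q − 8 ⇒ q = 13/19.

13/19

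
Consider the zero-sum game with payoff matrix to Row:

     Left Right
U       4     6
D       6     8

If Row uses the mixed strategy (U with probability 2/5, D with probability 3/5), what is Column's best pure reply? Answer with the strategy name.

If Column plays Left, Row's expected payoff is (2/5)·4 + (3/5)·6 = 26/5.
If Column plays Right, Row's expected payoff is (2/5)·6 + (3/5)·8 = 36/5.
Column minimizes Row's payoff; the smallest is 26/5, so the best response is Left.

Left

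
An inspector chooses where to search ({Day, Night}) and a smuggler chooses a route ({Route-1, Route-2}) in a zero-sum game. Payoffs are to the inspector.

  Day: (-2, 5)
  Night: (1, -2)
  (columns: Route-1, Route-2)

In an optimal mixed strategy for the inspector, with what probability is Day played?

Row minima: Day → -2, Night → -2; maximin = -2.
Column maxima: Route-1 → 1, Route-2 → 5; minimax = 1.
-2 ≠ 1, so there is no saddle point; optimal play is mixed.
Let the inspector play Day with probability p. Expected payoff against Route-1: (-2)p + 1(1−p) = −3p + 1; against Route-2: 5p + (-2)(1−p) = 7p − 2.
Setting these equal: −3p + 1 = 7p − 2 ⇒ −10p = -3 ⇒ p = 3/10, and the value is (-3)·(3/10) + 1 = 1/10.
For the smuggler: with q = P(Route-1), equating Day's and Night's payoffs gives −7q + 5 = 3q − 2 ⇒ q = 7/10.

3/10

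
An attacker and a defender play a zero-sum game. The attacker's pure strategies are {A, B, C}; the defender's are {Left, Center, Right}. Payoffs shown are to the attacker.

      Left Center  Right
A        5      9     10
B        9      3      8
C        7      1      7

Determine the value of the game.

Row minima: A → 5, B → 3, C → 1; maximin = 5.
Column maxima: Left → 9, Center → 9, Right → 10; minimax = 9.
5 ≠ 9, so there is no saddle point; optimal play is mixed.
C is strictly dominated by B, so the attacker never plays it.
Right is strictly dominated by Center (it gives the attacker strictly more in every row), so the defender never plays it.
On the remaining 2×2 (A, B vs Left, Center):
Let the attacker play A with probability p. Expected payoff against Left: 5p + 9(1−p) = −4p + 9; against Center: 9p + 3(1−p) = 6p + 3.
Setting these equal: −4p + 9 = 6p + 3 ⇒ −10p = -6 ⇒ p = 3/5, and the value is (-4)·(3/5) + 9 = 33/5.
For the defender: with q = P(Left), equating A's and B's payoffs gives −4q + 9 = 6q + 3 ⇒ q = 3/5.

33/5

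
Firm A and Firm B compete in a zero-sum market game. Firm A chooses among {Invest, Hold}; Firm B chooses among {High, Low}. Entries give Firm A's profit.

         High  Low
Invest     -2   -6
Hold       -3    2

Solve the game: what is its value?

Row minima: Invest → -6, Hold → -3; maximin = -3.
Column maxima: High → -2, Low → 2; minimax = -2.
-3 ≠ -2, so there is no saddle point; optimal play is mixed.
Let Firm A play Invest with probability p. Expected payoff against High: (-2)p + (-3)(1−p) = p − 3; against Low: (-6)p + 2(1−p) = −8p + 2.
Setting these equal: p − 3 = −8p + 2 ⇒ 9p = 5 ⇒ p = 5/9, and the value is (1)·(5/9) − 3 = -22/9.
For Firm B: with q = P(High), equating Invest's and Hold's payoffs gives 4q − 6 = −5q + 2 ⇒ q = 8/9.

-22/9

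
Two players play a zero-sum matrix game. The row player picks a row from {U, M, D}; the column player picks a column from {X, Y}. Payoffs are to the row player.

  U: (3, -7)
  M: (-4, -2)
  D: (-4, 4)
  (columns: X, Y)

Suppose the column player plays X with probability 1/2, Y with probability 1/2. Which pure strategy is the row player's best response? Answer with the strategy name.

D

Expected payoff of U: (1/2)·3 + (1/2)·(-7) = -2.
Expected payoff of M: (1/2)·(-4) + (1/2)·(-2) = -3.
Expected payoff of D: (1/2)·(-4) + (1/2)·4 = 0.
The largest is 0, so the row player's best response is D.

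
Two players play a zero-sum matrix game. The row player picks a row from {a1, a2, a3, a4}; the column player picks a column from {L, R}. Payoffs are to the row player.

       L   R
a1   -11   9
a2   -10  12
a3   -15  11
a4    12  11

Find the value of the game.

254/23

Row minima: a1 → -11, a2 → -10, a3 → -15, a4 → 11; maximin = 11.
Column maxima: L → 12, R → 12; minimax = 12.
11 ≠ 12, so there is no saddle point; optimal play is mixed.
a1 is strictly dominated by a2, so the row player never plays it.
a3 is strictly dominated by a2, so the row player never plays it.
On the remaining 2×2 (a2, a4 vs L, R):
Let the row player play a2 with probability p. Expected payoff against L: (-10)p + 12(1−p) = −22p + 12; against R: 12p + 11(1−p) = p + 11.
Setting these equal: −22p + 12 = p + 11 ⇒ −23p = -1 ⇒ p = 1/23, and the value is (-22)·(1/23) + 12 = 254/23.
For the column player: with q = P(L), equating a2's and a4's payoffs gives −22q + 12 = q + 11 ⇒ q = 1/23.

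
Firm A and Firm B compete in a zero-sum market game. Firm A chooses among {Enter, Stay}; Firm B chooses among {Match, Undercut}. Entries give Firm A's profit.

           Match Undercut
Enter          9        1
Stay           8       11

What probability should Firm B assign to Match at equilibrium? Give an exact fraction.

Row minima: Enter → 1, Stay → 8; maximin = 8.
Column maxima: Match → 9, Undercut → 11; minimax = 9.
8 ≠ 9, so there is no saddle point; optimal play is mixed.
Let Firm A play Enter with probability p. Expected payoff against Match: 9p + 8(1−p) = p + 8; against Undercut: 1p + 11(1−p) = −10p + 11.
Setting these equal: p + 8 = −10p + 11 ⇒ 11p = 3 ⇒ p = 3/11, and the value is (1)·(3/11) + 8 = 91/11.
For Firm B: with q = P(Match), equating Enter's and Stay's payoffs gives 8q + 1 = −3q + 11 ⇒ q = 10/11.

10/11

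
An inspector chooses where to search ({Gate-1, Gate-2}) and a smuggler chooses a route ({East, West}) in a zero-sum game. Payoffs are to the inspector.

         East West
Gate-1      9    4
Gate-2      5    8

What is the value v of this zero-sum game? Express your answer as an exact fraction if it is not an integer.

Row minima: Gate-1 → 4, Gate-2 → 5; maximin = 5.
Column maxima: East → 9, West → 8; minimax = 8.
5 ≠ 8, so there is no saddle point; optimal play is mixed.
Let the inspector play Gate-1 with probability p. Expected payoff against East: 9p + 5(1−p) = 4p + 5; against West: 4p + 8(1−p) = −4p + 8.
Setting these equal: 4p + 5 = −4p + 8 ⇒ 8p = 3 ⇒ p = 3/8, and the value is (4)·(3/8) + 5 = 13/2.
For the smuggler: with q = P(East), equating Gate-1's and Gate-2's payoffs gives 5q + 4 = −3q + 8 ⇒ q = 1/2.

13/2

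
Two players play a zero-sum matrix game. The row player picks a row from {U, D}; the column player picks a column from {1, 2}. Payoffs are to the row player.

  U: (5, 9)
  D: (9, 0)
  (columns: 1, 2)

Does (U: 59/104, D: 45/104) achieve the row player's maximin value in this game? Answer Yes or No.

No

Against 1 this mix gives (59/104)·5 + (45/104)·9 = 175/26.
Against 2 this mix gives (59/104)·9 + (45/104)·0 = 531/104.
The column player will play 2, holding the row player to 531/104. Shifting weight toward the row that does better against 2 would raise this floor (the equalizing mix achieves 81/13 against both 2 and 1), so the proposed strategy is not optimal.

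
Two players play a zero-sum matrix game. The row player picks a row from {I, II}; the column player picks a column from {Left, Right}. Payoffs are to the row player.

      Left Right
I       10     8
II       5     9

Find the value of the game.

25/3

Row minima: I → 8, II → 5; maximin = 8.
Column maxima: Left → 10, Right → 9; minimax = 9.
8 ≠ 9, so there is no saddle point; optimal play is mixed.
Let the row player play I with probability p. Expected payoff against Left: 10p + 5(1−p) = 5p + 5; against Right: 8p + 9(1−p) = −p + 9.
Setting these equal: 5p + 5 = −p + 9 ⇒ 6p = 4 ⇒ p = 2/3, and the value is (5)·(2/3) + 5 = 25/3.
For the column player: with q = P(Left), equating I's and II's payoffs gives 2q + 8 = −4q + 9 ⇒ q = 1/6.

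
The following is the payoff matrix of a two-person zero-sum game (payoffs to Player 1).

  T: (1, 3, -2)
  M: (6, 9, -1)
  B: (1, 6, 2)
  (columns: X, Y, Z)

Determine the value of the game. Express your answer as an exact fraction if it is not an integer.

Row minima: T → -2, M → -1, B → 1; maximin = 1.
Column maxima: X → 6, Y → 9, Z → 2; minimax = 2.
1 ≠ 2, so there is no saddle point; optimal play is mixed.
T is strictly dominated by M, so Player 1 never plays it.
Y is strictly dominated by X (it gives Player 1 strictly more in every row), so Player 2 never plays it.
On the remaining 2×2 (M, B vs X, Z):
Let Player 1 play M with probability p. Expected payoff against X: 6p + 1(1−p) = 5p + 1; against Z: (-1)p + 2(1−p) = −3p + 2.
Setting these equal: 5p + 1 = −3p + 2 ⇒ 8p = 1 ⇒ p = 1/8, and the value is (5)·(1/8) + 1 = 13/8.
For Player 2: with q = P(X), equating M's and B's payoffs gives 7q − 1 = −q + 2 ⇒ q = 3/8.

13/8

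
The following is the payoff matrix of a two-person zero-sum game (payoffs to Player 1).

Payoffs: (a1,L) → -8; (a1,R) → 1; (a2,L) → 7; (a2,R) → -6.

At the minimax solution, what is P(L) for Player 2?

7/22

Row minima: a1 → -8, a2 → -6; maximin = -6.
Column maxima: L → 7, R → 1; minimax = 1.
-6 ≠ 1, so there is no saddle point; optimal play is mixed.
Let Player 1 play a1 with probability p. Expected payoff against L: (-8)p + 7(1−p) = −15p + 7; against R: 1p + (-6)(1−p) = 7p − 6.
Setting these equal: −15p + 7 = 7p − 6 ⇒ −22p = -13 ⇒ p = 13/22, and the value is (-15)·(13/22) + 7 = -41/22.
For Player 2: with q = P(L), equating a1's and a2's payoffs gives −9q + 1 = 13q − 6 ⇒ q = 7/22.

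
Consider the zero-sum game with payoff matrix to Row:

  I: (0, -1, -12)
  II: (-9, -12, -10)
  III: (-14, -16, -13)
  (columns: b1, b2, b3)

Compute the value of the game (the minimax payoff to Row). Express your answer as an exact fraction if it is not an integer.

Row minima: I → -12, II → -12, III → -16; maximin = -12.
Column maxima: b1 → 0, b2 → -1, b3 → -10; minimax = -10.
-12 ≠ -10, so there is no saddle point; optimal play is mixed.
III is strictly dominated by I, so Row never plays it.
b1 is strictly dominated by b2 (it gives Row strictly more in every row), so Column never plays it.
On the remaining 2×2 (I, II vs b2, b3):
Let Row play I with probability p. Expected payoff against b2: (-1)p + (-12)(1−p) = 11p − 12; against b3: (-12)p + (-10)(1−p) = −2p − 10.
Setting these equal: 11p − 12 = −2p − 10 ⇒ 13p = 2 ⇒ p = 2/13, and the value is (11)·(2/13) − 12 = -134/13.
For Column: with q = P(b2), equating I's and II's payoffs gives 11q − 12 = −2q − 10 ⇒ q = 2/13.

-134/13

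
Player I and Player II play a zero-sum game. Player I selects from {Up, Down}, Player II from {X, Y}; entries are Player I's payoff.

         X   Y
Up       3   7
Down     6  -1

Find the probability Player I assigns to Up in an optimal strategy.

7/11

Row minima: Up → 3, Down → -1; maximin = 3.
Column maxima: X → 6, Y → 7; minimax = 6.
3 ≠ 6, so there is no saddle point; optimal play is mixed.
Let Player I play Up with probability p. Expected payoff against X: 3p + 6(1−p) = −3p + 6; against Y: 7p + (-1)(1−p) = 8p − 1.
Setting these equal: −3p + 6 = 8p − 1 ⇒ −11p = -7 ⇒ p = 7/11, and the value is (-3)·(7/11) + 6 = 45/11.
For Player II: with q = P(X), equating Up's and Down's payoffs gives −4q + 7 = 7q − 1 ⇒ q = 8/11.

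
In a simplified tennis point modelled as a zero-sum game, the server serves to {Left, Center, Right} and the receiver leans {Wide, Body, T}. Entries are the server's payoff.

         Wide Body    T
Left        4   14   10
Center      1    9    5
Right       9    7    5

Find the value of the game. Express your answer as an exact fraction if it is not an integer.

Row minima: Left → 4, Center → 1, Right → 5; maximin = 5.
Column maxima: Wide → 9, Body → 14, T → 10; minimax = 9.
5 ≠ 9, so there is no saddle point; optimal play is mixed.
Center is strictly dominated by Left, so the server never plays it.
Body is strictly dominated by T (it gives the server strictly more in every row), so the receiver never plays it.
On the remaining 2×2 (Left, Right vs Wide, T):
Let the server play Left with probability p. Expected payoff against Wide: 4p + 9(1−p) = −5p + 9; against T: 10p + 5(1−p) = 5p + 5.
Setting these equal: −5p + 9 = 5p + 5 ⇒ −10p = -4 ⇒ p = 2/5, and the value is (-5)·(2/5) + 9 = 7.
For the receiver: with q = P(Wide), equating Left's and Right's payoffs gives −6q + 10 = 4q + 5 ⇒ q = 1/2.

7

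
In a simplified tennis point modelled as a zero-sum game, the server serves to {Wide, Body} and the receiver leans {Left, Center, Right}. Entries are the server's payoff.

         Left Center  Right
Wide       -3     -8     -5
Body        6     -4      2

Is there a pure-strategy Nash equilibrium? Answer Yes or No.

Yes

Row minima: Wide → -8, Body → -4; maximin = -4.
Column maxima: Left → 6, Center → -4, Right → 2; minimax = -4.
maximin = minimax = -4, so a saddle point exists.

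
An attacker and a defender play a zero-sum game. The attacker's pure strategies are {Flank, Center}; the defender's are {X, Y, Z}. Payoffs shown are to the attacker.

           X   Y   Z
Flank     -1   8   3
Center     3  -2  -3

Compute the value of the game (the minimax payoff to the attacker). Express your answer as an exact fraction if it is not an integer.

3/5

Row minima: Flank → -1, Center → -3; maximin = -1.
Column maxima: X → 3, Y → 8, Z → 3; minimax = 3.
-1 ≠ 3, so there is no saddle point; optimal play is mixed.
Y is strictly dominated by Z (it gives the attacker strictly more in every row), so the defender never plays it.
On the remaining 2×2 (Flank, Center vs X, Z):
Let the attacker play Flank with probability p. Expected payoff against X: (-1)p + 3(1−p) = −4p + 3; against Z: 3p + (-3)(1−p) = 6p − 3.
Setting these equal: −4p + 3 = 6p − 3 ⇒ −10p = -6 ⇒ p = 3/5, and the value is (-4)·(3/5) + 3 = 3/5.
For the defender: with q = P(X), equating Flank's and Center's payoffs gives −4q + 3 = 6q − 3 ⇒ q = 3/5.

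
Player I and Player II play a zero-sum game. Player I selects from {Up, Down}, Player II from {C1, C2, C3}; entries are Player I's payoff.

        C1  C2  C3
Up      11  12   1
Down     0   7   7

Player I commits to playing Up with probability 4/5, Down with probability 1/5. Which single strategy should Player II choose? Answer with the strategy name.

C3

If Player II plays C1, Player I's expected payoff is (4/5)·11 + (1/5)·0 = 44/5.
If Player II plays C2, Player I's expected payoff is (4/5)·12 + (1/5)·7 = 11.
If Player II plays C3, Player I's expected payoff is (4/5)·1 + (1/5)·7 = 11/5.
Player II minimizes Player I's payoff; the smallest is 11/5, so the best response is C3.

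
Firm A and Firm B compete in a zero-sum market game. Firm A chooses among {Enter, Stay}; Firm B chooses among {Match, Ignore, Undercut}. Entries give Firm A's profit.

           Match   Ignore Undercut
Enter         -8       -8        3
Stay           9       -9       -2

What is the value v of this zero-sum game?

Row minima: Enter → -8, Stay → -9; maximin = -8.
Column maxima: Match → 9, Ignore → -8, Undercut → 3; minimax = -8.
Since maximin = minimax = -8, there is a saddle point and the value is -8.

-8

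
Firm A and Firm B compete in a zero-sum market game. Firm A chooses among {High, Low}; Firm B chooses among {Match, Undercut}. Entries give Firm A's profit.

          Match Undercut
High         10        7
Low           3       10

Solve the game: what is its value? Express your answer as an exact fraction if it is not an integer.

Row minima: High → 7, Low → 3; maximin = 7.
Column maxima: Match → 10, Undercut → 10; minimax = 10.
7 ≠ 10, so there is no saddle point; optimal play is mixed.
Let Firm A play High with probability p. Expected payoff against Match: 10p + 3(1−p) = 7p + 3; against Undercut: 7p + 10(1−p) = −3p + 10.
Setting these equal: 7p + 3 = −3p + 10 ⇒ 10p = 7 ⇒ p = 7/10, and the value is (7)·(7/10) + 3 = 79/10.
For Firm B: with q = P(Match), equating High's and Low's payoffs gives 3q + 7 = −7q + 10 ⇒ q = 3/10.

79/10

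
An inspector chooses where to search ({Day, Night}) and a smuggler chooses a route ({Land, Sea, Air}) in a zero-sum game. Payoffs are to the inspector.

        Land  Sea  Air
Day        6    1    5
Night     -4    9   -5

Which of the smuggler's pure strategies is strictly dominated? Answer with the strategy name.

Air holds the inspector's payoff strictly below Land in every row: 5 < 6, -5 < -4.
So Land is strictly dominated for the smuggler.

Land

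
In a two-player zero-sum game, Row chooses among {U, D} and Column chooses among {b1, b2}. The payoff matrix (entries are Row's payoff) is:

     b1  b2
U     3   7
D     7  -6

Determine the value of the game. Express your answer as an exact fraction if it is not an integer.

67/17

Row minima: U → 3, D → -6; maximin = 3.
Column maxima: b1 → 7, b2 → 7; minimax = 7.
3 ≠ 7, so there is no saddle point; optimal play is mixed.
Let Row play U with probability p. Expected payoff against b1: 3p + 7(1−p) = −4p + 7; against b2: 7p + (-6)(1−p) = 13p − 6.
Setting these equal: −4p + 7 = 13p − 6 ⇒ −17p = -13 ⇒ p = 13/17, and the value is (-4)·(13/17) + 7 = 67/17.
For Column: with q = P(b1), equating U's and D's payoffs gives −4q + 7 = 13q − 6 ⇒ q = 13/17.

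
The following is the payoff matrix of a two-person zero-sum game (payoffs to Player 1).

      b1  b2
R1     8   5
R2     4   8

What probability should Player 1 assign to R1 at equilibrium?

Row minima: R1 → 5, R2 → 4; maximin = 5.
Column maxima: b1 → 8, b2 → 8; minimax = 8.
5 ≠ 8, so there is no saddle point; optimal play is mixed.
Let Player 1 play R1 with probability p. Expected payoff against b1: 8p + 4(1−p) = 4p + 4; against b2: 5p + 8(1−p) = −3p + 8.
Setting these equal: 4p + 4 = −3p + 8 ⇒ 7p = 4 ⇒ p = 4/7, and the value is (4)·(4/7) + 4 = 44/7.
For Player 2: with q = P(b1), equating R1's and R2's payoffs gives 3q + 5 = −4q + 8 ⇒ q = 3/7.

4/7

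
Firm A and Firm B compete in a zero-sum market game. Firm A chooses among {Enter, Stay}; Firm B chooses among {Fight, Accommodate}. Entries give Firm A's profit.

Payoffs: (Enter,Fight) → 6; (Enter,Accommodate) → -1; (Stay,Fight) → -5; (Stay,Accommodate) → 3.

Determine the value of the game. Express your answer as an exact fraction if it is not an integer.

13/15

Row minima: Enter → -1, Stay → -5; maximin = -1.
Column maxima: Fight → 6, Accommodate → 3; minimax = 3.
-1 ≠ 3, so there is no saddle point; optimal play is mixed.
Let Firm A play Enter with probability p. Expected payoff against Fight: 6p + (-5)(1−p) = 11p − 5; against Accommodate: (-1)p + 3(1−p) = −4p + 3.
Setting these equal: 11p − 5 = −4p + 3 ⇒ 15p = 8 ⇒ p = 8/15, and the value is (11)·(8/15) − 5 = 13/15.
For Firm B: with q = P(Fight), equating Enter's and Stay's payoffs gives 7q − 1 = −8q + 3 ⇒ q = 4/15.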